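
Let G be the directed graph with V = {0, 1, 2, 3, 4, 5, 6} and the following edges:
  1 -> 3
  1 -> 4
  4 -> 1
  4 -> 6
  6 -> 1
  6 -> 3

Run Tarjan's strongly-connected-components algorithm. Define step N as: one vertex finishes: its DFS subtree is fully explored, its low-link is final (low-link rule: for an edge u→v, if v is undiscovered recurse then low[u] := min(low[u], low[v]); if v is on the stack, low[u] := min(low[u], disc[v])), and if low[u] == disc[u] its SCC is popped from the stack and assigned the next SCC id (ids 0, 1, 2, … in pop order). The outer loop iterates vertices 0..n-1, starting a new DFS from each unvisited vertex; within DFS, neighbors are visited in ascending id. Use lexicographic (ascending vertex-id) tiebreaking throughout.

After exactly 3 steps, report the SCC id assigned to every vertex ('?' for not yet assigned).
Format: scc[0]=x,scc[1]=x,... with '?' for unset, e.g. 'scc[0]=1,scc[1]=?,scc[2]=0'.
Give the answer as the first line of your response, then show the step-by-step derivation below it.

scc[0]=0,scc[1]=?,scc[2]=?,scc[3]=1,scc[4]=?,scc[5]=?,scc[6]=?

step 1: low=(low[0]=0,low[1]=?,low[2]=?,low[3]=?,low[4]=?,low[5]=?,low[6]=?); scc=(scc[0]=0,scc[1]=?,scc[2]=?,scc[3]=?,scc[4]=?,scc[5]=?,scc[6]=?)
step 2: low=(low[0]=0,low[1]=1,low[2]=?,low[3]=2,low[4]=?,low[5]=?,low[6]=?); scc=(scc[0]=0,scc[1]=?,scc[2]=?,scc[3]=1,scc[4]=?,scc[5]=?,scc[6]=?)
step 3: low=(low[0]=0,low[1]=1,low[2]=?,low[3]=2,low[4]=1,low[5]=?,low[6]=1); scc=(scc[0]=0,scc[1]=?,scc[2]=?,scc[3]=1,scc[4]=?,scc[5]=?,scc[6]=?)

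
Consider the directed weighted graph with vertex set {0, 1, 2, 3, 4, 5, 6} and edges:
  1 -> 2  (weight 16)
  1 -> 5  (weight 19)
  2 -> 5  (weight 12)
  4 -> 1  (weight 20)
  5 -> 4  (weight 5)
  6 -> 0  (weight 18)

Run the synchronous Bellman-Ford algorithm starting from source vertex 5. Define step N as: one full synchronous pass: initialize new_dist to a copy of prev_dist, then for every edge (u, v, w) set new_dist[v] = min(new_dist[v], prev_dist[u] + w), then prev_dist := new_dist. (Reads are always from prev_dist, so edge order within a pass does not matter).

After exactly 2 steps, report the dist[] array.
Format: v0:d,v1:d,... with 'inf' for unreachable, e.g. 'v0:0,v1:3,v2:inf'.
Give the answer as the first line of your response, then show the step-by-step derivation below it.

v0:inf,v1:25,v2:inf,v3:inf,v4:5,v5:0,v6:inf

step 1: dist = v0:inf,v1:inf,v2:inf,v3:inf,v4:5,v5:0,v6:inf
step 2: dist = v0:inf,v1:25,v2:inf,v3:inf,v4:5,v5:0,v6:inf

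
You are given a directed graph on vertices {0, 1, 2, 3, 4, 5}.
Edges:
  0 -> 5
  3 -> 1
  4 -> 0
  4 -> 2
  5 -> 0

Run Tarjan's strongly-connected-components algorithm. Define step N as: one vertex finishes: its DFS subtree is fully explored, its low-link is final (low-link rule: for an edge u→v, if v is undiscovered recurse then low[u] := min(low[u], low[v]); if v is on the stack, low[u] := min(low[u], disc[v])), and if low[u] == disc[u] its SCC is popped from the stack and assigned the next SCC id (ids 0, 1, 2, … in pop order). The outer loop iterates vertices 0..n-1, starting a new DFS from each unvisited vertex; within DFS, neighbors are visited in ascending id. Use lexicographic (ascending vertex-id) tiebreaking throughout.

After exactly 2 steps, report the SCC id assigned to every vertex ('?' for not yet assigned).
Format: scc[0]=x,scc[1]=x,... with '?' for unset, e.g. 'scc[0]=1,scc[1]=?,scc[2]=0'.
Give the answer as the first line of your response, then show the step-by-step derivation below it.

scc[0]=0,scc[1]=?,scc[2]=?,scc[3]=?,scc[4]=?,scc[5]=0

step 1: low=(low[0]=0,low[1]=?,low[2]=?,low[3]=?,low[4]=?,low[5]=0); scc=(scc[0]=?,scc[1]=?,scc[2]=?,scc[3]=?,scc[4]=?,scc[5]=?)
step 2: low=(low[0]=0,low[1]=?,low[2]=?,low[3]=?,low[4]=?,low[5]=0); scc=(scc[0]=0,scc[1]=?,scc[2]=?,scc[3]=?,scc[4]=?,scc[5]=0)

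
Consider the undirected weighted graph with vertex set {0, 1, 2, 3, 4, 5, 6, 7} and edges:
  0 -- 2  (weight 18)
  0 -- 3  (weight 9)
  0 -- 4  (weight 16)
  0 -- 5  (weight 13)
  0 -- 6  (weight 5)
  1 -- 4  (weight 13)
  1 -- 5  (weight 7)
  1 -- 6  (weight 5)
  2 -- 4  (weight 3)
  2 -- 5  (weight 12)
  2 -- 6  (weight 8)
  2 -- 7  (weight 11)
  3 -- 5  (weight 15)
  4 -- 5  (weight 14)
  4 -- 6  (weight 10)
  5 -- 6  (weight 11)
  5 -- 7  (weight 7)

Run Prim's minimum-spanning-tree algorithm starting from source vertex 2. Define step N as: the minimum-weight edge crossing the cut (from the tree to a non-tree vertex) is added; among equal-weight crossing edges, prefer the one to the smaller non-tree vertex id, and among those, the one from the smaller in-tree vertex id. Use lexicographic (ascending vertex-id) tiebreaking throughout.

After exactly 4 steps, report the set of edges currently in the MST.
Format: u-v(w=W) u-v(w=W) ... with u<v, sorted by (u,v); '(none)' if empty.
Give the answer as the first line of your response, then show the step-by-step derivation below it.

0-6(w=5) 1-6(w=5) 2-4(w=3) 2-6(w=8)

step 1: add edge 2-4 (w=3); MST = {2-4(w=3)}
step 2: add edge 2-6 (w=8); MST = {2-4(w=3) 2-6(w=8)}
step 3: add edge 0-6 (w=5); MST = {0-6(w=5) 2-4(w=3) 2-6(w=8)}
step 4: add edge 1-6 (w=5); MST = {0-6(w=5) 1-6(w=5) 2-4(w=3) 2-6(w=8)}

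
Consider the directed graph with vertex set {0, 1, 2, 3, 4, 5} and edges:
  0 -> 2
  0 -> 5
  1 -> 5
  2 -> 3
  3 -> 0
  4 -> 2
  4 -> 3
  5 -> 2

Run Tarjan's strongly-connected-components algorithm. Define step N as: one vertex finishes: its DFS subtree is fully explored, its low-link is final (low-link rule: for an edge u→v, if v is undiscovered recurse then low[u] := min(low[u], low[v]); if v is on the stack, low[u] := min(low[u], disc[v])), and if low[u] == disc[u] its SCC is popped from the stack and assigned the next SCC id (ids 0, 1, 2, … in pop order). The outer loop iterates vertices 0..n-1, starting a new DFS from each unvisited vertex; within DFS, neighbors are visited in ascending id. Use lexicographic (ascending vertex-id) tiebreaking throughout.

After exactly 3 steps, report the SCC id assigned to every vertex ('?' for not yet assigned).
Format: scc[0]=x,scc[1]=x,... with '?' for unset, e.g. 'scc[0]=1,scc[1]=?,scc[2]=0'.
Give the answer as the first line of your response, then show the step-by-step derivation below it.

scc[0]=?,scc[1]=?,scc[2]=?,scc[3]=?,scc[4]=?,scc[5]=?

step 1: low=(low[0]=0,low[1]=?,low[2]=1,low[3]=0,low[4]=?,low[5]=?); scc=(scc[0]=?,scc[1]=?,scc[2]=?,scc[3]=?,scc[4]=?,scc[5]=?)
step 2: low=(low[0]=0,low[1]=?,low[2]=0,low[3]=0,low[4]=?,low[5]=?); scc=(scc[0]=?,scc[1]=?,scc[2]=?,scc[3]=?,scc[4]=?,scc[5]=?)
step 3: low=(low[0]=0,low[1]=?,low[2]=0,low[3]=0,low[4]=?,low[5]=1); scc=(scc[0]=?,scc[1]=?,scc[2]=?,scc[3]=?,scc[4]=?,scc[5]=?)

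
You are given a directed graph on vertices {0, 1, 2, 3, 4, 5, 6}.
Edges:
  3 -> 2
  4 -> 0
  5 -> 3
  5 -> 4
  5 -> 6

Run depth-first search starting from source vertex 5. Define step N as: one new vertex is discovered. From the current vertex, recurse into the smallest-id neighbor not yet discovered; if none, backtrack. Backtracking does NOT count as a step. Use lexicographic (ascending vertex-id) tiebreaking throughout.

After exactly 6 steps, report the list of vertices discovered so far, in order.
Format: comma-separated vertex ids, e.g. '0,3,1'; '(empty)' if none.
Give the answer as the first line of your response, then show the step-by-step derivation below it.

5,3,2,4,0,6

step 1: discover 5; path=5; order=5
step 2: discover 3; path=5>3; order=5,3
step 3: discover 2; path=5>3>2; order=5,3,2
step 4: discover 4; path=5>4; order=5,3,2,4
step 5: discover 0; path=5>4>0; order=5,3,2,4,0
step 6: discover 6; path=5>6; order=5,3,2,4,0,6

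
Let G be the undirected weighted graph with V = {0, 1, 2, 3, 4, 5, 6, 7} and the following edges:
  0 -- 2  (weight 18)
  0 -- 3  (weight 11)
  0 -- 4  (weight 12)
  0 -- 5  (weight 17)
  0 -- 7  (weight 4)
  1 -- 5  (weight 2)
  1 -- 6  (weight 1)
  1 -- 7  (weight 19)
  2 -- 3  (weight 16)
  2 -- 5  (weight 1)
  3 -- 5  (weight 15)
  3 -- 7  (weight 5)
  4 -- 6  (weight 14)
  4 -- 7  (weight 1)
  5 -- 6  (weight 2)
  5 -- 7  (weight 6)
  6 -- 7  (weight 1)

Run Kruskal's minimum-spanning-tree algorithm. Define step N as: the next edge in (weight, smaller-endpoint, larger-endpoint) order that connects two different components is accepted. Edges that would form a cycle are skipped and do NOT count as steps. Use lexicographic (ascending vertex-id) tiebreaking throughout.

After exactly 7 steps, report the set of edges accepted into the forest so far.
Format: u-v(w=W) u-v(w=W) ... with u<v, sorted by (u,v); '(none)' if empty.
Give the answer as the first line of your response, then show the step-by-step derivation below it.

0-7(w=4) 1-5(w=2) 1-6(w=1) 2-5(w=1) 3-7(w=5) 4-7(w=1) 6-7(w=1)

step 1: add edge 1-6 (w=1); MST = {1-6(w=1)}
step 2: add edge 2-5 (w=1); MST = {1-6(w=1) 2-5(w=1)}
step 3: add edge 4-7 (w=1); MST = {1-6(w=1) 2-5(w=1) 4-7(w=1)}
step 4: add edge 6-7 (w=1); MST = {1-6(w=1) 2-5(w=1) 4-7(w=1) 6-7(w=1)}
step 5: add edge 1-5 (w=2); MST = {1-5(w=2) 1-6(w=1) 2-5(w=1) 4-7(w=1) 6-7(w=1)}
step 6: add edge 0-7 (w=4); MST = {0-7(w=4) 1-5(w=2) 1-6(w=1) 2-5(w=1) 4-7(w=1) 6-7(w=1)}
step 7: add edge 3-7 (w=5); MST = {0-7(w=4) 1-5(w=2) 1-6(w=1) 2-5(w=1) 3-7(w=5) 4-7(w=1) 6-7(w=1)}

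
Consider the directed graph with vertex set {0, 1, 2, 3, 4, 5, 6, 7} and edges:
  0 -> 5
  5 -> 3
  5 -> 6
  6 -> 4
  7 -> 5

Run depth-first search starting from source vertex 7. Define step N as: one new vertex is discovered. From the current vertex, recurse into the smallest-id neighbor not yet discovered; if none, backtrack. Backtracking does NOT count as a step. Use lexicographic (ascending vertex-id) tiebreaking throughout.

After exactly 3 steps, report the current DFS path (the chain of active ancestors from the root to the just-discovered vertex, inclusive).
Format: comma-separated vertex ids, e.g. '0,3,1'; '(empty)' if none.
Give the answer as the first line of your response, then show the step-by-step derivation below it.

7,5,3

step 1: discover 7; path=7; order=7
step 2: discover 5; path=7>5; order=7,5
step 3: discover 3; path=7>5>3; order=7,5,3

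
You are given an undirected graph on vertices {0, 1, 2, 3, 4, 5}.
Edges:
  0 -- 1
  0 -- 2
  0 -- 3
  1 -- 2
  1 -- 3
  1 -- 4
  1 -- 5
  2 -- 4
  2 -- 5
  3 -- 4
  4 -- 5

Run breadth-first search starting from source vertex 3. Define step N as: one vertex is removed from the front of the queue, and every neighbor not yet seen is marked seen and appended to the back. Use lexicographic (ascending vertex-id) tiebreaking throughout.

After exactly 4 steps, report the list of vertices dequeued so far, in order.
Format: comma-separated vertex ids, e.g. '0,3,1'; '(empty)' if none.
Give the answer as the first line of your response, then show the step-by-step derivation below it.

3,0,1,4

step 1: dequeue 3; queue=[0,1,4]; order=3
step 2: dequeue 0; queue=[1,4,2]; order=3,0
step 3: dequeue 1; queue=[4,2,5]; order=3,0,1
step 4: dequeue 4; queue=[2,5]; order=3,0,1,4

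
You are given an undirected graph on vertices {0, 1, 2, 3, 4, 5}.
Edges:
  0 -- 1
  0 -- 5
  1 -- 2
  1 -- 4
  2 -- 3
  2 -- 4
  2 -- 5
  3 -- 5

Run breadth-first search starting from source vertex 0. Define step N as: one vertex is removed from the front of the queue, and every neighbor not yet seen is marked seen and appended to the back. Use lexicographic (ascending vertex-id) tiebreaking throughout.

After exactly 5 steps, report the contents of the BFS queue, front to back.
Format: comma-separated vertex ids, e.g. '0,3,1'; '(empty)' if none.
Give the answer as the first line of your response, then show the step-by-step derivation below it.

3

step 1: dequeue 0; queue=[1,5]; order=0
step 2: dequeue 1; queue=[5,2,4]; order=0,1
step 3: dequeue 5; queue=[2,4,3]; order=0,1,5
step 4: dequeue 2; queue=[4,3]; order=0,1,5,2
step 5: dequeue 4; queue=[3]; order=0,1,5,2,4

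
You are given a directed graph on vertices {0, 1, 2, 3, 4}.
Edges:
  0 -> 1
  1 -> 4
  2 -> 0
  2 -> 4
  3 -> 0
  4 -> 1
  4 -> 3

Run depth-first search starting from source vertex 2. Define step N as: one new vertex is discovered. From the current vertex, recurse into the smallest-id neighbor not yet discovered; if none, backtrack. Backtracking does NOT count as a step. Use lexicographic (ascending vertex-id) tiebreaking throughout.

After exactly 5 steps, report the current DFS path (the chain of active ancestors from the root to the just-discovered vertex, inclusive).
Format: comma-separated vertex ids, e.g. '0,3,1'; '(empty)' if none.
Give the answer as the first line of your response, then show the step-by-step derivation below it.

2,0,1,4,3

step 1: discover 2; path=2; order=2
step 2: discover 0; path=2>0; order=2,0
step 3: discover 1; path=2>0>1; order=2,0,1
step 4: discover 4; path=2>0>1>4; order=2,0,1,4
step 5: discover 3; path=2>0>1>4>3; order=2,0,1,4,3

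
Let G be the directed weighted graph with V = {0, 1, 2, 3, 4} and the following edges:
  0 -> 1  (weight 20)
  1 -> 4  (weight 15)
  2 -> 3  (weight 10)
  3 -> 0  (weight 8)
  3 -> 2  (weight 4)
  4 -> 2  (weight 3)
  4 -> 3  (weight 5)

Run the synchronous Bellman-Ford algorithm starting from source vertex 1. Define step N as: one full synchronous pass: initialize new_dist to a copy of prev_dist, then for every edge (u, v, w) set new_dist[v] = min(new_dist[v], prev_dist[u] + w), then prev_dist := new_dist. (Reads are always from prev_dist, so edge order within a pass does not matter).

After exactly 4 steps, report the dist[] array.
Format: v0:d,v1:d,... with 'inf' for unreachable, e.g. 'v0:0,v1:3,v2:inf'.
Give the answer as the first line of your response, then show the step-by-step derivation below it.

v0:28,v1:0,v2:18,v3:20,v4:15

step 1: dist = v0:inf,v1:0,v2:inf,v3:inf,v4:15
step 2: dist = v0:inf,v1:0,v2:18,v3:20,v4:15
step 3: dist = v0:28,v1:0,v2:18,v3:20,v4:15
step 4: dist = v0:28,v1:0,v2:18,v3:20,v4:15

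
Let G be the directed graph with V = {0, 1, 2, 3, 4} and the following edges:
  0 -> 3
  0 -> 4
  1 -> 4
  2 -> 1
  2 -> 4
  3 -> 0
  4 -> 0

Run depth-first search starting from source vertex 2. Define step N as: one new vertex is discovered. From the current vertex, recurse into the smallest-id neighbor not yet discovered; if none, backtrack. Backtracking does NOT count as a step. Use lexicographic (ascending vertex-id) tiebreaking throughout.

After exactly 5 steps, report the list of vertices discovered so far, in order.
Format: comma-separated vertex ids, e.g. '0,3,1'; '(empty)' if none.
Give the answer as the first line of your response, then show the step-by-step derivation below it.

2,1,4,0,3

step 1: discover 2; path=2; order=2
step 2: discover 1; path=2>1; order=2,1
step 3: discover 4; path=2>1>4; order=2,1,4
step 4: discover 0; path=2>1>4>0; order=2,1,4,0
step 5: discover 3; path=2>1>4>0>3; order=2,1,4,0,3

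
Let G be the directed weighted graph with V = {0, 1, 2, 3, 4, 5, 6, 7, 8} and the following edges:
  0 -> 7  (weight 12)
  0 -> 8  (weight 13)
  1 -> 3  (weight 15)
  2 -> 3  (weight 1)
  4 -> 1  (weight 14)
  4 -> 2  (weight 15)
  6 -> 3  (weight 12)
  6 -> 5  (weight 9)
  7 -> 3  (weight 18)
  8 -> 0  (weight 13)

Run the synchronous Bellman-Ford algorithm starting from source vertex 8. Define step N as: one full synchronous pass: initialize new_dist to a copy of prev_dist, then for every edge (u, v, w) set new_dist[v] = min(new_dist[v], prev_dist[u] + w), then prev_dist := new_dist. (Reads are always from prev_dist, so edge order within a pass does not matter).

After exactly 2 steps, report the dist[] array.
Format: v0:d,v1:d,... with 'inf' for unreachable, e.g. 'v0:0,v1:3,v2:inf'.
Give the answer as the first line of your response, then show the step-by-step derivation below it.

v0:13,v1:inf,v2:inf,v3:inf,v4:inf,v5:inf,v6:inf,v7:25,v8:0

step 1: dist = v0:13,v1:inf,v2:inf,v3:inf,v4:inf,v5:inf,v6:inf,v7:inf,v8:0
step 2: dist = v0:13,v1:inf,v2:inf,v3:inf,v4:inf,v5:inf,v6:inf,v7:25,v8:0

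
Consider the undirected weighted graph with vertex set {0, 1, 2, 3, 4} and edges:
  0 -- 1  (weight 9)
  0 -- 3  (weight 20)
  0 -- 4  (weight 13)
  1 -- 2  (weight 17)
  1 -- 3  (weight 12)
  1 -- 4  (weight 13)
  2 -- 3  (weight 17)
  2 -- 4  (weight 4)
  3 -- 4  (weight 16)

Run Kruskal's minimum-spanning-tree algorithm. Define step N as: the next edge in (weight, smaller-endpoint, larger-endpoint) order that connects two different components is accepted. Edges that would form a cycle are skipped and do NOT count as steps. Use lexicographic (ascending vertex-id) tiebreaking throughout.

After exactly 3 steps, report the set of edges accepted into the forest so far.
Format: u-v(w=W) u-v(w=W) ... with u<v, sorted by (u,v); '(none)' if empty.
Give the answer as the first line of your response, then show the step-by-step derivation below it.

0-1(w=9) 1-3(w=12) 2-4(w=4)

step 1: add edge 2-4 (w=4); MST = {2-4(w=4)}
step 2: add edge 0-1 (w=9); MST = {0-1(w=9) 2-4(w=4)}
step 3: add edge 1-3 (w=12); MST = {0-1(w=9) 1-3(w=12) 2-4(w=4)}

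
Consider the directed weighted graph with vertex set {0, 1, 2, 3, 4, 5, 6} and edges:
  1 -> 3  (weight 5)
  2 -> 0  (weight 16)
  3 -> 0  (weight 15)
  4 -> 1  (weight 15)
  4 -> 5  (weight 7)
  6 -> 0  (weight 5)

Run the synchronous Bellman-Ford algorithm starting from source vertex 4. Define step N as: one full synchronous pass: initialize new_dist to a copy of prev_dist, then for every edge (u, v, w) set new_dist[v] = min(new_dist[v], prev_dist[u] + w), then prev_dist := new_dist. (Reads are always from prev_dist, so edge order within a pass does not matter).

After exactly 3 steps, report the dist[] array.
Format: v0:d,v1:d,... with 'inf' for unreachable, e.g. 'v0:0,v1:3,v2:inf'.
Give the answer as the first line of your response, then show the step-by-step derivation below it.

v0:35,v1:15,v2:inf,v3:20,v4:0,v5:7,v6:inf

step 1: dist = v0:inf,v1:15,v2:inf,v3:inf,v4:0,v5:7,v6:inf
step 2: dist = v0:inf,v1:15,v2:inf,v3:20,v4:0,v5:7,v6:inf
step 3: dist = v0:35,v1:15,v2:inf,v3:20,v4:0,v5:7,v6:inf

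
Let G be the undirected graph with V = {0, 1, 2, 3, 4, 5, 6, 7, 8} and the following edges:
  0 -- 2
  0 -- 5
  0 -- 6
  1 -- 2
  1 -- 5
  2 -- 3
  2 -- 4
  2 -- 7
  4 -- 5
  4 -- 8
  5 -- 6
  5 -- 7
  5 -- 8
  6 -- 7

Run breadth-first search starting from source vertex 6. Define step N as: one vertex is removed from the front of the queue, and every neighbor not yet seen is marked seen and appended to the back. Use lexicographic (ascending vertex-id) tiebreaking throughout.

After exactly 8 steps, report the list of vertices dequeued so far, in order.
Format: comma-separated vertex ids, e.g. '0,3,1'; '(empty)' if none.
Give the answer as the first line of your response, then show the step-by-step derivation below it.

6,0,5,7,2,1,4,8

step 1: dequeue 6; queue=[0,5,7]; order=6
step 2: dequeue 0; queue=[5,7,2]; order=6,0
step 3: dequeue 5; queue=[7,2,1,4,8]; order=6,0,5
step 4: dequeue 7; queue=[2,1,4,8]; order=6,0,5,7
step 5: dequeue 2; queue=[1,4,8,3]; order=6,0,5,7,2
step 6: dequeue 1; queue=[4,8,3]; order=6,0,5,7,2,1
step 7: dequeue 4; queue=[8,3]; order=6,0,5,7,2,1,4
step 8: dequeue 8; queue=[3]; order=6,0,5,7,2,1,4,8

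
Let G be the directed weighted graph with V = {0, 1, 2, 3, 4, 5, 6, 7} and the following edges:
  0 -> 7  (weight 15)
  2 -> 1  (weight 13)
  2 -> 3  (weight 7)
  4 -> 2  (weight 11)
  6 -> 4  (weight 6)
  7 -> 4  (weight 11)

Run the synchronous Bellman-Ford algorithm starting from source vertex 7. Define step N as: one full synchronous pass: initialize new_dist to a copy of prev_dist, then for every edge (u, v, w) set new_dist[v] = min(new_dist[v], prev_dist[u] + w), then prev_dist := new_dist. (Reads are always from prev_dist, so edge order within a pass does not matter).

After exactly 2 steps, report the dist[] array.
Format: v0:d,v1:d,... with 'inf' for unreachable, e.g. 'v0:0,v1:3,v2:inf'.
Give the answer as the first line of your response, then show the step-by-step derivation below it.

v0:inf,v1:inf,v2:22,v3:inf,v4:11,v5:inf,v6:inf,v7:0

step 1: dist = v0:inf,v1:inf,v2:inf,v3:inf,v4:11,v5:inf,v6:inf,v7:0
step 2: dist = v0:inf,v1:inf,v2:22,v3:inf,v4:11,v5:inf,v6:inf,v7:0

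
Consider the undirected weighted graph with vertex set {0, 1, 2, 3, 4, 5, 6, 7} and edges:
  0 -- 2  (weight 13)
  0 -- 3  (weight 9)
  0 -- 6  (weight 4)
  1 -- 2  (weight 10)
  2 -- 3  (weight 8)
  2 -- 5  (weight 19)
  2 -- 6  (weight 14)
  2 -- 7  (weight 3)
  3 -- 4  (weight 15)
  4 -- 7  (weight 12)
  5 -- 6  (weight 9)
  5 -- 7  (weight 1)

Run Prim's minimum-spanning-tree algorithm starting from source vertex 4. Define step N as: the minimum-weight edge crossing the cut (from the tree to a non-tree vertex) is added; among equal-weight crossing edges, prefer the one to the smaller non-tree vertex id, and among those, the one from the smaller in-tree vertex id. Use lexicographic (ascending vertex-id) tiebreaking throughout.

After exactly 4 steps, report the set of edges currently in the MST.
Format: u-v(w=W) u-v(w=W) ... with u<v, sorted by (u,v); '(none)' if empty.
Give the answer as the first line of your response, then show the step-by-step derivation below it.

2-3(w=8) 2-7(w=3) 4-7(w=12) 5-7(w=1)

step 1: add edge 4-7 (w=12); MST = {4-7(w=12)}
step 2: add edge 5-7 (w=1); MST = {4-7(w=12) 5-7(w=1)}
step 3: add edge 2-7 (w=3); MST = {2-7(w=3) 4-7(w=12) 5-7(w=1)}
step 4: add edge 2-3 (w=8); MST = {2-3(w=8) 2-7(w=3) 4-7(w=12) 5-7(w=1)}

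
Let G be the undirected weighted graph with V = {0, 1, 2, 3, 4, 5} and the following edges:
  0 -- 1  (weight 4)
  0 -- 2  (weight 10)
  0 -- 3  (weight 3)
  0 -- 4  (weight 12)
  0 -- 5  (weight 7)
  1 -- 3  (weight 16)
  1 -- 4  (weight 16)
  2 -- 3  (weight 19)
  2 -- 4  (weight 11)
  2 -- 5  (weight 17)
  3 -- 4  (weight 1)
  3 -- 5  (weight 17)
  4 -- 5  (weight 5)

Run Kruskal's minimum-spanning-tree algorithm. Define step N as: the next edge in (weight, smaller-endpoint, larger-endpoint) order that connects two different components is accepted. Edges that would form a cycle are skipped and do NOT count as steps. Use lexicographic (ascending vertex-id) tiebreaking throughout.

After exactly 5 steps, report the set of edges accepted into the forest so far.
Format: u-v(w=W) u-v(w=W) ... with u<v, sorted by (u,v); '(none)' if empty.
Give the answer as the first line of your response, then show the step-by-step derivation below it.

0-1(w=4) 0-2(w=10) 0-3(w=3) 3-4(w=1) 4-5(w=5)

step 1: add edge 3-4 (w=1); MST = {3-4(w=1)}
step 2: add edge 0-3 (w=3); MST = {0-3(w=3) 3-4(w=1)}
step 3: add edge 0-1 (w=4); MST = {0-1(w=4) 0-3(w=3) 3-4(w=1)}
step 4: add edge 4-5 (w=5); MST = {0-1(w=4) 0-3(w=3) 3-4(w=1) 4-5(w=5)}
step 5: add edge 0-2 (w=10); MST = {0-1(w=4) 0-2(w=10) 0-3(w=3) 3-4(w=1) 4-5(w=5)}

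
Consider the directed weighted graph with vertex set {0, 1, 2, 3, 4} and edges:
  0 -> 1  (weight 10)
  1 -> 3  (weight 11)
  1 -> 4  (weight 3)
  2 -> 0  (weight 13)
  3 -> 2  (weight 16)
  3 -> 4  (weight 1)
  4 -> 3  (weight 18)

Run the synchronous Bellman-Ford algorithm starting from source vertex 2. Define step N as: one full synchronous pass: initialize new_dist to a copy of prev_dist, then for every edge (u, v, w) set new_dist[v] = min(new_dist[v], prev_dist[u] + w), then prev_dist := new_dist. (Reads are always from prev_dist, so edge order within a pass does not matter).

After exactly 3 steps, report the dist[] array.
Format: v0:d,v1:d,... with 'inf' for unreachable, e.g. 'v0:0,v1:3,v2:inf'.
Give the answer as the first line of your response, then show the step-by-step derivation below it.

v0:13,v1:23,v2:0,v3:34,v4:26

step 1: dist = v0:13,v1:inf,v2:0,v3:inf,v4:inf
step 2: dist = v0:13,v1:23,v2:0,v3:inf,v4:inf
step 3: dist = v0:13,v1:23,v2:0,v3:34,v4:26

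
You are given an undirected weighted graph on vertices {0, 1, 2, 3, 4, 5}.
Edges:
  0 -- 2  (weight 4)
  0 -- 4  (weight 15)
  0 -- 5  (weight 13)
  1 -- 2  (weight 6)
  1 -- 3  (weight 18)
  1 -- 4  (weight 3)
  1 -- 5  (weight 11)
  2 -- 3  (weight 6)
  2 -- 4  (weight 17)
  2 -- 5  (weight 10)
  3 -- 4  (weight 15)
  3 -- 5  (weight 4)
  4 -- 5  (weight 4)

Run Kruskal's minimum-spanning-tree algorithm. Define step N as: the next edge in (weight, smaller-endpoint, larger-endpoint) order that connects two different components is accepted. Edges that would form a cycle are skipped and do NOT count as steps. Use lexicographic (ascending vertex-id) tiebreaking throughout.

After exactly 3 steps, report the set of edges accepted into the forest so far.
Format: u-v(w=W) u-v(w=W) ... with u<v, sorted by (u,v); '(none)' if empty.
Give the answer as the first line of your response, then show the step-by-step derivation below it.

0-2(w=4) 1-4(w=3) 3-5(w=4)

step 1: add edge 1-4 (w=3); MST = {1-4(w=3)}
step 2: add edge 0-2 (w=4); MST = {0-2(w=4) 1-4(w=3)}
step 3: add edge 3-5 (w=4); MST = {0-2(w=4) 1-4(w=3) 3-5(w=4)}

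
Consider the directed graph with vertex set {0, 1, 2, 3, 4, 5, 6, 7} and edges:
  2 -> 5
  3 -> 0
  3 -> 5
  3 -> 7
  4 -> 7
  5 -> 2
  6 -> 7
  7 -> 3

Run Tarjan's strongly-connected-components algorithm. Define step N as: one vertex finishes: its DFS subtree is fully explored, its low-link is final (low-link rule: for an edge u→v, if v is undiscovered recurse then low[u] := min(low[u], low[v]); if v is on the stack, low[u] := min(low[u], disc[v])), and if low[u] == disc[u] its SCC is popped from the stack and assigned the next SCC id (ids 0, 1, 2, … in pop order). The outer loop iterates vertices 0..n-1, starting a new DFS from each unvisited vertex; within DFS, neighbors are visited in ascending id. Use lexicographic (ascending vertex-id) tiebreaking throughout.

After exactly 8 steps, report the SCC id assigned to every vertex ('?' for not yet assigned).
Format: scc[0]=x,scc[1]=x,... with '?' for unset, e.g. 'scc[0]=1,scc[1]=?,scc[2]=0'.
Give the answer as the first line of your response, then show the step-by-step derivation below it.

scc[0]=0,scc[1]=1,scc[2]=2,scc[3]=3,scc[4]=4,scc[5]=2,scc[6]=5,scc[7]=3

step 1: low=(low[0]=0,low[1]=?,low[2]=?,low[3]=?,low[4]=?,low[5]=?,low[6]=?,low[7]=?); scc=(scc[0]=0,scc[1]=?,scc[2]=?,scc[3]=?,scc[4]=?,scc[5]=?,scc[6]=?,scc[7]=?)
step 2: low=(low[0]=0,low[1]=1,low[2]=?,low[3]=?,low[4]=?,low[5]=?,low[6]=?,low[7]=?); scc=(scc[0]=0,scc[1]=1,scc[2]=?,scc[3]=?,scc[4]=?,scc[5]=?,scc[6]=?,scc[7]=?)
step 3: low=(low[0]=0,low[1]=1,low[2]=2,low[3]=?,low[4]=?,low[5]=2,low[6]=?,low[7]=?); scc=(scc[0]=0,scc[1]=1,scc[2]=?,scc[3]=?,scc[4]=?,scc[5]=?,scc[6]=?,scc[7]=?)
step 4: low=(low[0]=0,low[1]=1,low[2]=2,low[3]=?,low[4]=?,low[5]=2,low[6]=?,low[7]=?); scc=(scc[0]=0,scc[1]=1,scc[2]=2,scc[3]=?,scc[4]=?,scc[5]=2,scc[6]=?,scc[7]=?)
step 5: low=(low[0]=0,low[1]=1,low[2]=2,low[3]=4,low[4]=?,low[5]=2,low[6]=?,low[7]=4); scc=(scc[0]=0,scc[1]=1,scc[2]=2,scc[3]=?,scc[4]=?,scc[5]=2,scc[6]=?,scc[7]=?)
step 6: low=(low[0]=0,low[1]=1,low[2]=2,low[3]=4,low[4]=?,low[5]=2,low[6]=?,low[7]=4); scc=(scc[0]=0,scc[1]=1,scc[2]=2,scc[3]=3,scc[4]=?,scc[5]=2,scc[6]=?,scc[7]=3)
step 7: low=(low[0]=0,low[1]=1,low[2]=2,low[3]=4,low[4]=6,low[5]=2,low[6]=?,low[7]=4); scc=(scc[0]=0,scc[1]=1,scc[2]=2,scc[3]=3,scc[4]=4,scc[5]=2,scc[6]=?,scc[7]=3)
step 8: low=(low[0]=0,low[1]=1,low[2]=2,low[3]=4,low[4]=6,low[5]=2,low[6]=7,low[7]=4); scc=(scc[0]=0,scc[1]=1,scc[2]=2,scc[3]=3,scc[4]=4,scc[5]=2,scc[6]=5,scc[7]=3)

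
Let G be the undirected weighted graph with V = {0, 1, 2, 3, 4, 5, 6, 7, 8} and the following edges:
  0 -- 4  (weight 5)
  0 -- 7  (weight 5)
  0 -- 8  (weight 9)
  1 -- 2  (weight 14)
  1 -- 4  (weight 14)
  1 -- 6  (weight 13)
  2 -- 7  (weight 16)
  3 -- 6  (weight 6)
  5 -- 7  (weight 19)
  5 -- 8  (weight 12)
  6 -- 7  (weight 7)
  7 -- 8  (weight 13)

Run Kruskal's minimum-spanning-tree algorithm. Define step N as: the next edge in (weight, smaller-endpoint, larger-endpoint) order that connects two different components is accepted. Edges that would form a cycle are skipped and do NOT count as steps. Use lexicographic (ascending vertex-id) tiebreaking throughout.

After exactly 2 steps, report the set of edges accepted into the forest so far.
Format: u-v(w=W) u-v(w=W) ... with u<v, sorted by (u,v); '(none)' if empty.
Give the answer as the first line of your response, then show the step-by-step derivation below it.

0-4(w=5) 0-7(w=5)

step 1: add edge 0-4 (w=5); MST = {0-4(w=5)}
step 2: add edge 0-7 (w=5); MST = {0-4(w=5) 0-7(w=5)}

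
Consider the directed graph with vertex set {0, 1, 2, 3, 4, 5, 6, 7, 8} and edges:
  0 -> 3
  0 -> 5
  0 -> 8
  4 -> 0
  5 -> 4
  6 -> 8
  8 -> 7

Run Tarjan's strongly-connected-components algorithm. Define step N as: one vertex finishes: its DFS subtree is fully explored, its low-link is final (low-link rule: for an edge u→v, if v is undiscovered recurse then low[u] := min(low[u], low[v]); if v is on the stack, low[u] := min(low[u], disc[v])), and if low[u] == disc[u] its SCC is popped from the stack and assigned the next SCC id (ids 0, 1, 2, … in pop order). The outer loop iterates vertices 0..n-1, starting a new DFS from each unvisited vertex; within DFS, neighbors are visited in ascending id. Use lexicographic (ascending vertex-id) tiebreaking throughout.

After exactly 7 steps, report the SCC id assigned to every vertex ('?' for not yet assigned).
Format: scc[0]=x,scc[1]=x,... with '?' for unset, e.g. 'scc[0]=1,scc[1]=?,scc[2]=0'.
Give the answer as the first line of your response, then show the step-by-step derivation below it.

scc[0]=3,scc[1]=4,scc[2]=?,scc[3]=0,scc[4]=3,scc[5]=3,scc[6]=?,scc[7]=1,scc[8]=2

step 1: low=(low[0]=0,low[1]=?,low[2]=?,low[3]=1,low[4]=?,low[5]=?,low[6]=?,low[7]=?,low[8]=?); scc=(scc[0]=?,scc[1]=?,scc[2]=?,scc[3]=0,scc[4]=?,scc[5]=?,scc[6]=?,scc[7]=?,scc[8]=?)
step 2: low=(low[0]=0,low[1]=?,low[2]=?,low[3]=1,low[4]=0,low[5]=2,low[6]=?,low[7]=?,low[8]=?); scc=(scc[0]=?,scc[1]=?,scc[2]=?,scc[3]=0,scc[4]=?,scc[5]=?,scc[6]=?,scc[7]=?,scc[8]=?)
step 3: low=(low[0]=0,low[1]=?,low[2]=?,low[3]=1,low[4]=0,low[5]=0,low[6]=?,low[7]=?,low[8]=?); scc=(scc[0]=?,scc[1]=?,scc[2]=?,scc[3]=0,scc[4]=?,scc[5]=?,scc[6]=?,scc[7]=?,scc[8]=?)
step 4: low=(low[0]=0,low[1]=?,low[2]=?,low[3]=1,low[4]=0,low[5]=0,low[6]=?,low[7]=5,low[8]=4); scc=(scc[0]=?,scc[1]=?,scc[2]=?,scc[3]=0,scc[4]=?,scc[5]=?,scc[6]=?,scc[7]=1,scc[8]=?)
step 5: low=(low[0]=0,low[1]=?,low[2]=?,low[3]=1,low[4]=0,low[5]=0,low[6]=?,low[7]=5,low[8]=4); scc=(scc[0]=?,scc[1]=?,scc[2]=?,scc[3]=0,scc[4]=?,scc[5]=?,scc[6]=?,scc[7]=1,scc[8]=2)
step 6: low=(low[0]=0,low[1]=?,low[2]=?,low[3]=1,low[4]=0,low[5]=0,low[6]=?,low[7]=5,low[8]=4); scc=(scc[0]=3,scc[1]=?,scc[2]=?,scc[3]=0,scc[4]=3,scc[5]=3,scc[6]=?,scc[7]=1,scc[8]=2)
step 7: low=(low[0]=0,low[1]=6,low[2]=?,low[3]=1,low[4]=0,low[5]=0,low[6]=?,low[7]=5,low[8]=4); scc=(scc[0]=3,scc[1]=4,scc[2]=?,scc[3]=0,scc[4]=3,scc[5]=3,scc[6]=?,scc[7]=1,scc[8]=2)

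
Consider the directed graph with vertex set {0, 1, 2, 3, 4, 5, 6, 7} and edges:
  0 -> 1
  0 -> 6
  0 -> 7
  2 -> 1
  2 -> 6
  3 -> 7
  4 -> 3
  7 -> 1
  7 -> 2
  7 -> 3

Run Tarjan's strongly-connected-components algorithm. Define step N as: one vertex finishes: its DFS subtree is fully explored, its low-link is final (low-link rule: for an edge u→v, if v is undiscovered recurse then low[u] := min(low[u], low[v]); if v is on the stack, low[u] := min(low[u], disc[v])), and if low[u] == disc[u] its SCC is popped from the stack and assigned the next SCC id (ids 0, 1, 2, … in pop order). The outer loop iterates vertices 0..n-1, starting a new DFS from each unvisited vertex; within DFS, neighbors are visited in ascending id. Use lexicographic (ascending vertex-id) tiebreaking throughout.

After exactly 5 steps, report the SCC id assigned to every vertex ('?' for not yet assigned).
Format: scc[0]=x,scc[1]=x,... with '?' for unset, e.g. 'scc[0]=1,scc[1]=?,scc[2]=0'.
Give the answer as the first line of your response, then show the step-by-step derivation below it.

scc[0]=?,scc[1]=0,scc[2]=2,scc[3]=3,scc[4]=?,scc[5]=?,scc[6]=1,scc[7]=3

step 1: low=(low[0]=0,low[1]=1,low[2]=?,low[3]=?,low[4]=?,low[5]=?,low[6]=?,low[7]=?); scc=(scc[0]=?,scc[1]=0,scc[2]=?,scc[3]=?,scc[4]=?,scc[5]=?,scc[6]=?,scc[7]=?)
step 2: low=(low[0]=0,low[1]=1,low[2]=?,low[3]=?,low[4]=?,low[5]=?,low[6]=2,low[7]=?); scc=(scc[0]=?,scc[1]=0,scc[2]=?,scc[3]=?,scc[4]=?,scc[5]=?,scc[6]=1,scc[7]=?)
step 3: low=(low[0]=0,low[1]=1,low[2]=4,low[3]=?,low[4]=?,low[5]=?,low[6]=2,low[7]=3); scc=(scc[0]=?,scc[1]=0,scc[2]=2,scc[3]=?,scc[4]=?,scc[5]=?,scc[6]=1,scc[7]=?)
step 4: low=(low[0]=0,low[1]=1,low[2]=4,low[3]=3,low[4]=?,low[5]=?,low[6]=2,low[7]=3); scc=(scc[0]=?,scc[1]=0,scc[2]=2,scc[3]=?,scc[4]=?,scc[5]=?,scc[6]=1,scc[7]=?)
step 5: low=(low[0]=0,low[1]=1,low[2]=4,low[3]=3,low[4]=?,low[5]=?,low[6]=2,low[7]=3); scc=(scc[0]=?,scc[1]=0,scc[2]=2,scc[3]=3,scc[4]=?,scc[5]=?,scc[6]=1,scc[7]=3)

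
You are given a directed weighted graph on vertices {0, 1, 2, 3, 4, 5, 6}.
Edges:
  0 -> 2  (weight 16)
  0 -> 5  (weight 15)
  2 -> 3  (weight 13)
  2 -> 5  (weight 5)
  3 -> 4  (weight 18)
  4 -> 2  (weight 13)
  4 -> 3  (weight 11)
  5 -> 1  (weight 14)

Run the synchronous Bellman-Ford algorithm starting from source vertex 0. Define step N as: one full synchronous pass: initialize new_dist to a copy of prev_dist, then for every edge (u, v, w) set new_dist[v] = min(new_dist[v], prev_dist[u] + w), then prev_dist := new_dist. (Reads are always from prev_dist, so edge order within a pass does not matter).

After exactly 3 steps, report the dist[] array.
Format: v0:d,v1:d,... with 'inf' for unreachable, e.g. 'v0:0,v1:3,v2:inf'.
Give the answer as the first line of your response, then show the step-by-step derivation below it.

v0:0,v1:29,v2:16,v3:29,v4:47,v5:15,v6:inf

step 1: dist = v0:0,v1:inf,v2:16,v3:inf,v4:inf,v5:15,v6:inf
step 2: dist = v0:0,v1:29,v2:16,v3:29,v4:inf,v5:15,v6:inf
step 3: dist = v0:0,v1:29,v2:16,v3:29,v4:47,v5:15,v6:inf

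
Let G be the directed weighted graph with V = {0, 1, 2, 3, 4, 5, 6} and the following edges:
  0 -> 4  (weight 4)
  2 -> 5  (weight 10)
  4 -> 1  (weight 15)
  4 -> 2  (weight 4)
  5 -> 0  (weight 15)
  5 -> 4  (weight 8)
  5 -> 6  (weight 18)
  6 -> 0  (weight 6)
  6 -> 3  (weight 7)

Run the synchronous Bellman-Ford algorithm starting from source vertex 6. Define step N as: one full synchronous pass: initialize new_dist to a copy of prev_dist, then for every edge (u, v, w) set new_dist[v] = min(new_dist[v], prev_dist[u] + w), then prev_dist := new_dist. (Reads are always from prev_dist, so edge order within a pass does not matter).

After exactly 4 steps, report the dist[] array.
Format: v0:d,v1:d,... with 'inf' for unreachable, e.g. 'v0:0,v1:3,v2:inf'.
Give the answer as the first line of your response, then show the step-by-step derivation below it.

v0:6,v1:25,v2:14,v3:7,v4:10,v5:24,v6:0

step 1: dist = v0:6,v1:inf,v2:inf,v3:7,v4:inf,v5:inf,v6:0
step 2: dist = v0:6,v1:inf,v2:inf,v3:7,v4:10,v5:inf,v6:0
step 3: dist = v0:6,v1:25,v2:14,v3:7,v4:10,v5:inf,v6:0
step 4: dist = v0:6,v1:25,v2:14,v3:7,v4:10,v5:24,v6:0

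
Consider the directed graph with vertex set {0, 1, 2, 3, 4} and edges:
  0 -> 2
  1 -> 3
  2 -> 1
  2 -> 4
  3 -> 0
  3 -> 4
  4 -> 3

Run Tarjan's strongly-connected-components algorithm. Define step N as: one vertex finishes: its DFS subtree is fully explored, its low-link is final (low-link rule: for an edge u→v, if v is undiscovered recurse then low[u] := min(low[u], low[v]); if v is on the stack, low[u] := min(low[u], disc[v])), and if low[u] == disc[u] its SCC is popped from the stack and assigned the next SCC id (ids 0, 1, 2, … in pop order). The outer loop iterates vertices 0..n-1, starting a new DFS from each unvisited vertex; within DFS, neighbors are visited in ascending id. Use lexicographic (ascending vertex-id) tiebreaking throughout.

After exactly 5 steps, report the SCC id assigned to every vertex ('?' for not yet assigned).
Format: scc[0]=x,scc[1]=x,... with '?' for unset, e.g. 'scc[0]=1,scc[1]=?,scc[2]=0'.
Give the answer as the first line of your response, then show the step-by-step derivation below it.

scc[0]=0,scc[1]=0,scc[2]=0,scc[3]=0,scc[4]=0

step 1: low=(low[0]=0,low[1]=2,low[2]=1,low[3]=0,low[4]=3); scc=(scc[0]=?,scc[1]=?,scc[2]=?,scc[3]=?,scc[4]=?)
step 2: low=(low[0]=0,low[1]=2,low[2]=1,low[3]=0,low[4]=3); scc=(scc[0]=?,scc[1]=?,scc[2]=?,scc[3]=?,scc[4]=?)
step 3: low=(low[0]=0,low[1]=0,low[2]=1,low[3]=0,low[4]=3); scc=(scc[0]=?,scc[1]=?,scc[2]=?,scc[3]=?,scc[4]=?)
step 4: low=(low[0]=0,low[1]=0,low[2]=0,low[3]=0,low[4]=3); scc=(scc[0]=?,scc[1]=?,scc[2]=?,scc[3]=?,scc[4]=?)
step 5: low=(low[0]=0,low[1]=0,low[2]=0,low[3]=0,low[4]=3); scc=(scc[0]=0,scc[1]=0,scc[2]=0,scc[3]=0,scc[4]=0)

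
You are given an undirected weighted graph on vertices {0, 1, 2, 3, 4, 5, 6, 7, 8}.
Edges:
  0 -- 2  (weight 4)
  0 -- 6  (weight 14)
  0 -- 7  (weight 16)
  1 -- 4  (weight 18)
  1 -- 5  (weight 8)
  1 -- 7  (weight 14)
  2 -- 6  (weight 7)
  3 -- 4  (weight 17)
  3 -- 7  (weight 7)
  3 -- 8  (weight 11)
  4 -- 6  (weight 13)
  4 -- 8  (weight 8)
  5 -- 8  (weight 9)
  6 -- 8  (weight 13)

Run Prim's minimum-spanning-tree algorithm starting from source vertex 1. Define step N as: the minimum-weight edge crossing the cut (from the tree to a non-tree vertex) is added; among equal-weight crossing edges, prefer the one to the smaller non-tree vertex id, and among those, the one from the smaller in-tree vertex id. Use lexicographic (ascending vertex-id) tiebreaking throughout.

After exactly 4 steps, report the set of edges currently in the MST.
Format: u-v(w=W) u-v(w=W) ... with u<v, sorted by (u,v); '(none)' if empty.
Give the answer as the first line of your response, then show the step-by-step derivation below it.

1-5(w=8) 3-8(w=11) 4-8(w=8) 5-8(w=9)

step 1: add edge 1-5 (w=8); MST = {1-5(w=8)}
step 2: add edge 5-8 (w=9); MST = {1-5(w=8) 5-8(w=9)}
step 3: add edge 4-8 (w=8); MST = {1-5(w=8) 4-8(w=8) 5-8(w=9)}
step 4: add edge 3-8 (w=11); MST = {1-5(w=8) 3-8(w=11) 4-8(w=8) 5-8(w=9)}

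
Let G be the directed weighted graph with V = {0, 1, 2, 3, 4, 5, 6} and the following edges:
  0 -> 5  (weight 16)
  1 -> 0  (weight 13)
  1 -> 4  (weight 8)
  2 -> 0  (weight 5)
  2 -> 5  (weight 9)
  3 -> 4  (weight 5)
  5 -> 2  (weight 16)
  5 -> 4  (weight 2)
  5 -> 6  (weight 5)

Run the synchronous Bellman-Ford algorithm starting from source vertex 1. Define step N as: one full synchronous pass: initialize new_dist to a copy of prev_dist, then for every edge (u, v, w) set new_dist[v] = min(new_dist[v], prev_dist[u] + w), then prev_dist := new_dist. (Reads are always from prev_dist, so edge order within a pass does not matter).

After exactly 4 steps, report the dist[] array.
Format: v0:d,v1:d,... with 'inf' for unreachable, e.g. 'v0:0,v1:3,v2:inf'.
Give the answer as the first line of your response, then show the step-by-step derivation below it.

v0:13,v1:0,v2:45,v3:inf,v4:8,v5:29,v6:34

step 1: dist = v0:13,v1:0,v2:inf,v3:inf,v4:8,v5:inf,v6:inf
step 2: dist = v0:13,v1:0,v2:inf,v3:inf,v4:8,v5:29,v6:inf
step 3: dist = v0:13,v1:0,v2:45,v3:inf,v4:8,v5:29,v6:34
step 4: dist = v0:13,v1:0,v2:45,v3:inf,v4:8,v5:29,v6:34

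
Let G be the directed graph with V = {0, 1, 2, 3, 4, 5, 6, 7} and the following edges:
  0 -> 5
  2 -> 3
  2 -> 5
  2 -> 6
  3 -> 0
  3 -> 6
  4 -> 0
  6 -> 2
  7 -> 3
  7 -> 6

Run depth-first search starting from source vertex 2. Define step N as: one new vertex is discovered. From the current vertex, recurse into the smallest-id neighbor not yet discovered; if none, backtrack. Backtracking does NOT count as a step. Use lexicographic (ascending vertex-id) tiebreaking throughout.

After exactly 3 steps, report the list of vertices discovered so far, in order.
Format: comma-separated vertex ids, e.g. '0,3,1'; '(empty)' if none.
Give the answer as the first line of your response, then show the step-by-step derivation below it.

2,3,0

step 1: discover 2; path=2; order=2
step 2: discover 3; path=2>3; order=2,3
step 3: discover 0; path=2>3>0; order=2,3,0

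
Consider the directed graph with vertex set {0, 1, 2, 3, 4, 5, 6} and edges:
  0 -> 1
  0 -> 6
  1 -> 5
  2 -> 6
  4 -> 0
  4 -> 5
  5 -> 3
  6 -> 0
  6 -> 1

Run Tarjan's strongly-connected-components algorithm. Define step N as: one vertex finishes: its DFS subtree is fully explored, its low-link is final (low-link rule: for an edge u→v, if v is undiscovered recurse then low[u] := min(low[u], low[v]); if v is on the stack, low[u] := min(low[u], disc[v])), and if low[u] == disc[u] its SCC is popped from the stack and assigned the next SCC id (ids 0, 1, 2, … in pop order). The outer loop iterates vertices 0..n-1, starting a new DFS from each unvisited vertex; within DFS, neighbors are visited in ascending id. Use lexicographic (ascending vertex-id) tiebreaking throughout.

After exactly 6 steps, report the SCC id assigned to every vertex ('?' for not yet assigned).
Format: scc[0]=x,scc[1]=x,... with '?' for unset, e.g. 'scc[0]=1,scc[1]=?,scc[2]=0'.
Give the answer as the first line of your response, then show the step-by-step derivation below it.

scc[0]=3,scc[1]=2,scc[2]=4,scc[3]=0,scc[4]=?,scc[5]=1,scc[6]=3

step 1: low=(low[0]=0,low[1]=1,low[2]=?,low[3]=3,low[4]=?,low[5]=2,low[6]=?); scc=(scc[0]=?,scc[1]=?,scc[2]=?,scc[3]=0,scc[4]=?,scc[5]=?,scc[6]=?)
step 2: low=(low[0]=0,low[1]=1,low[2]=?,low[3]=3,low[4]=?,low[5]=2,low[6]=?); scc=(scc[0]=?,scc[1]=?,scc[2]=?,scc[3]=0,scc[4]=?,scc[5]=1,scc[6]=?)
step 3: low=(low[0]=0,low[1]=1,low[2]=?,low[3]=3,low[4]=?,low[5]=2,low[6]=?); scc=(scc[0]=?,scc[1]=2,scc[2]=?,scc[3]=0,scc[4]=?,scc[5]=1,scc[6]=?)
step 4: low=(low[0]=0,low[1]=1,low[2]=?,low[3]=3,low[4]=?,low[5]=2,low[6]=0); scc=(scc[0]=?,scc[1]=2,scc[2]=?,scc[3]=0,scc[4]=?,scc[5]=1,scc[6]=?)
step 5: low=(low[0]=0,low[1]=1,low[2]=?,low[3]=3,low[4]=?,low[5]=2,low[6]=0); scc=(scc[0]=3,scc[1]=2,scc[2]=?,scc[3]=0,scc[4]=?,scc[5]=1,scc[6]=3)
step 6: low=(low[0]=0,low[1]=1,low[2]=5,low[3]=3,low[4]=?,low[5]=2,low[6]=0); scc=(scc[0]=3,scc[1]=2,scc[2]=4,scc[3]=0,scc[4]=?,scc[5]=1,scc[6]=3)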